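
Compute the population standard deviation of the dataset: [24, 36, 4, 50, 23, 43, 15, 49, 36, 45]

14.6646

Step 1: Compute the mean: 32.5
Step 2: Sum of squared deviations from the mean: 2150.5
Step 3: Population variance = 2150.5 / 10 = 215.05
Step 4: Standard deviation = sqrt(215.05) = 14.6646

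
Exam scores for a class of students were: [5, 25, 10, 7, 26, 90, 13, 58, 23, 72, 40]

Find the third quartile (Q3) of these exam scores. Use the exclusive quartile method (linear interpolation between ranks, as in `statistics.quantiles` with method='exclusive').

58

Step 1: Sort the data: [5, 7, 10, 13, 23, 25, 26, 40, 58, 72, 90]
Step 2: n = 11
Step 3: Using the exclusive quartile method:
  Q1 = 10
  Q2 (median) = 25
  Q3 = 58
  IQR = Q3 - Q1 = 58 - 10 = 48
Step 4: Q3 = 58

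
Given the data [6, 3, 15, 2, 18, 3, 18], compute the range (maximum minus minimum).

16

Step 1: Identify the maximum value: max = 18
Step 2: Identify the minimum value: min = 2
Step 3: Range = max - min = 18 - 2 = 16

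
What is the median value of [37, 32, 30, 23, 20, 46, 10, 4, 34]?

30

Step 1: Sort the data in ascending order: [4, 10, 20, 23, 30, 32, 34, 37, 46]
Step 2: The number of values is n = 9.
Step 3: Since n is odd, the median is the middle value at position 5: 30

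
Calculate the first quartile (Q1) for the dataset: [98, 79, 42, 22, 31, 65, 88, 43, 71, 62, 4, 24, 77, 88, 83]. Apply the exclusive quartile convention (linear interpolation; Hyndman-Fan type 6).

31

Step 1: Sort the data: [4, 22, 24, 31, 42, 43, 62, 65, 71, 77, 79, 83, 88, 88, 98]
Step 2: n = 15
Step 3: Using the exclusive quartile method:
  Q1 = 31
  Q2 (median) = 65
  Q3 = 83
  IQR = Q3 - Q1 = 83 - 31 = 52
Step 4: Q1 = 31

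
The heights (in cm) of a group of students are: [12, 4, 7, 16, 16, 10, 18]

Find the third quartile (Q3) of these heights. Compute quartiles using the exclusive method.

16

Step 1: Sort the data: [4, 7, 10, 12, 16, 16, 18]
Step 2: n = 7
Step 3: Using the exclusive quartile method:
  Q1 = 7
  Q2 (median) = 12
  Q3 = 16
  IQR = Q3 - Q1 = 16 - 7 = 9
Step 4: Q3 = 16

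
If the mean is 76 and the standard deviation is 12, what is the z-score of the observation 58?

-1.5

Step 1: Recall the z-score formula: z = (x - mu) / sigma
Step 2: Substitute values: z = (58 - 76) / 12
Step 3: z = -18 / 12 = -1.5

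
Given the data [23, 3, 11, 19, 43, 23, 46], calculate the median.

23

Step 1: Sort the data in ascending order: [3, 11, 19, 23, 23, 43, 46]
Step 2: The number of values is n = 7.
Step 3: Since n is odd, the median is the middle value at position 4: 23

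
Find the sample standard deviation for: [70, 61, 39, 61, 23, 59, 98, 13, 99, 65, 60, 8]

29.3485

Step 1: Compute the mean: 54.6667
Step 2: Sum of squared deviations from the mean: 9474.6667
Step 3: Sample variance = 9474.6667 / 11 = 861.3333
Step 4: Standard deviation = sqrt(861.3333) = 29.3485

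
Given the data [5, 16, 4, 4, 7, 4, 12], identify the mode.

4

Step 1: Count the frequency of each value:
  4: appears 3 time(s)
  5: appears 1 time(s)
  7: appears 1 time(s)
  12: appears 1 time(s)
  16: appears 1 time(s)
Step 2: The value 4 appears most frequently (3 times).
Step 3: Mode = 4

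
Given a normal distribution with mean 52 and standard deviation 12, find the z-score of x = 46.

-0.5

Step 1: Recall the z-score formula: z = (x - mu) / sigma
Step 2: Substitute values: z = (46 - 52) / 12
Step 3: z = -6 / 12 = -0.5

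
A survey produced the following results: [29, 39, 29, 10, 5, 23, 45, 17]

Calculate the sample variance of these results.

188.5536

Step 1: Compute the mean: (29 + 39 + 29 + 10 + 5 + 23 + 45 + 17) / 8 = 24.625
Step 2: Compute squared deviations from the mean:
  (29 - 24.625)^2 = 19.1406
  (39 - 24.625)^2 = 206.6406
  (29 - 24.625)^2 = 19.1406
  (10 - 24.625)^2 = 213.8906
  (5 - 24.625)^2 = 385.1406
  (23 - 24.625)^2 = 2.6406
  (45 - 24.625)^2 = 415.1406
  (17 - 24.625)^2 = 58.1406
Step 3: Sum of squared deviations = 1319.875
Step 4: Sample variance = 1319.875 / 7 = 188.5536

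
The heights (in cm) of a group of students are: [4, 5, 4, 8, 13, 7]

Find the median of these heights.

6

Step 1: Sort the data in ascending order: [4, 4, 5, 7, 8, 13]
Step 2: The number of values is n = 6.
Step 3: Since n is even, the median is the average of positions 3 and 4:
  Median = (5 + 7) / 2 = 6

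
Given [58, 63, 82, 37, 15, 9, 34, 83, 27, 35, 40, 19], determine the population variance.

557.6389

Step 1: Compute the mean: (58 + 63 + 82 + 37 + 15 + 9 + 34 + 83 + 27 + 35 + 40 + 19) / 12 = 41.8333
Step 2: Compute squared deviations from the mean:
  (58 - 41.8333)^2 = 261.3611
  (63 - 41.8333)^2 = 448.0278
  (82 - 41.8333)^2 = 1613.3611
  (37 - 41.8333)^2 = 23.3611
  (15 - 41.8333)^2 = 720.0278
  (9 - 41.8333)^2 = 1078.0278
  (34 - 41.8333)^2 = 61.3611
  (83 - 41.8333)^2 = 1694.6944
  (27 - 41.8333)^2 = 220.0278
  (35 - 41.8333)^2 = 46.6944
  (40 - 41.8333)^2 = 3.3611
  (19 - 41.8333)^2 = 521.3611
Step 3: Sum of squared deviations = 6691.6667
Step 4: Population variance = 6691.6667 / 12 = 557.6389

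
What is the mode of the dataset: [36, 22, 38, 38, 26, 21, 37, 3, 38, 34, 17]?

38

Step 1: Count the frequency of each value:
  3: appears 1 time(s)
  17: appears 1 time(s)
  21: appears 1 time(s)
  22: appears 1 time(s)
  26: appears 1 time(s)
  34: appears 1 time(s)
  36: appears 1 time(s)
  37: appears 1 time(s)
  38: appears 3 time(s)
Step 2: The value 38 appears most frequently (3 times).
Step 3: Mode = 38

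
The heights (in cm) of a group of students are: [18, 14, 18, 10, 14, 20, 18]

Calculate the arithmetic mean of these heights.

16

Step 1: Sum all values: 18 + 14 + 18 + 10 + 14 + 20 + 18 = 112
Step 2: Count the number of values: n = 7
Step 3: Mean = sum / n = 112 / 7 = 16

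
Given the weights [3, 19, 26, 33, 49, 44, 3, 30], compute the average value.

25.875

Step 1: Sum all values: 3 + 19 + 26 + 33 + 49 + 44 + 3 + 30 = 207
Step 2: Count the number of values: n = 8
Step 3: Mean = sum / n = 207 / 8 = 25.875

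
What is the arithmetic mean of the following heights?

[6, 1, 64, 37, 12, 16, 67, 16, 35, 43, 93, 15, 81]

37.3846

Step 1: Sum all values: 6 + 1 + 64 + 37 + 12 + 16 + 67 + 16 + 35 + 43 + 93 + 15 + 81 = 486
Step 2: Count the number of values: n = 13
Step 3: Mean = sum / n = 486 / 13 = 37.3846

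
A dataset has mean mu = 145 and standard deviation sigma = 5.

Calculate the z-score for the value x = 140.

-1

Step 1: Recall the z-score formula: z = (x - mu) / sigma
Step 2: Substitute values: z = (140 - 145) / 5
Step 3: z = -5 / 5 = -1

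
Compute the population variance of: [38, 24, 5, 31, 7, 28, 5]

163.3469

Step 1: Compute the mean: (38 + 24 + 5 + 31 + 7 + 28 + 5) / 7 = 19.7143
Step 2: Compute squared deviations from the mean:
  (38 - 19.7143)^2 = 334.3673
  (24 - 19.7143)^2 = 18.3673
  (5 - 19.7143)^2 = 216.5102
  (31 - 19.7143)^2 = 127.3673
  (7 - 19.7143)^2 = 161.6531
  (28 - 19.7143)^2 = 68.6531
  (5 - 19.7143)^2 = 216.5102
Step 3: Sum of squared deviations = 1143.4286
Step 4: Population variance = 1143.4286 / 7 = 163.3469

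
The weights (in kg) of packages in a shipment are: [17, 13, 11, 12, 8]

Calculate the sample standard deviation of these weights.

3.2711

Step 1: Compute the mean: 12.2
Step 2: Sum of squared deviations from the mean: 42.8
Step 3: Sample variance = 42.8 / 4 = 10.7
Step 4: Standard deviation = sqrt(10.7) = 3.2711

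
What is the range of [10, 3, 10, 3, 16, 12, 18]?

15

Step 1: Identify the maximum value: max = 18
Step 2: Identify the minimum value: min = 3
Step 3: Range = max - min = 18 - 3 = 15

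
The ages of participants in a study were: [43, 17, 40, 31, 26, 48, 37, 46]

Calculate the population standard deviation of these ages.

9.975

Step 1: Compute the mean: 36
Step 2: Sum of squared deviations from the mean: 796
Step 3: Population variance = 796 / 8 = 99.5
Step 4: Standard deviation = sqrt(99.5) = 9.975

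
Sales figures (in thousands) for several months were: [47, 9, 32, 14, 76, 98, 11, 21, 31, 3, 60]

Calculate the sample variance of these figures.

933.0727

Step 1: Compute the mean: (47 + 9 + 32 + 14 + 76 + 98 + 11 + 21 + 31 + 3 + 60) / 11 = 36.5455
Step 2: Compute squared deviations from the mean:
  (47 - 36.5455)^2 = 109.2975
  (9 - 36.5455)^2 = 758.7521
  (32 - 36.5455)^2 = 20.6612
  (14 - 36.5455)^2 = 508.2975
  (76 - 36.5455)^2 = 1556.6612
  (98 - 36.5455)^2 = 3776.6612
  (11 - 36.5455)^2 = 652.5702
  (21 - 36.5455)^2 = 241.6612
  (31 - 36.5455)^2 = 30.7521
  (3 - 36.5455)^2 = 1125.2975
  (60 - 36.5455)^2 = 550.1157
Step 3: Sum of squared deviations = 9330.7273
Step 4: Sample variance = 9330.7273 / 10 = 933.0727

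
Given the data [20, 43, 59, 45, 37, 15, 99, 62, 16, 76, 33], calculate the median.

43

Step 1: Sort the data in ascending order: [15, 16, 20, 33, 37, 43, 45, 59, 62, 76, 99]
Step 2: The number of values is n = 11.
Step 3: Since n is odd, the median is the middle value at position 6: 43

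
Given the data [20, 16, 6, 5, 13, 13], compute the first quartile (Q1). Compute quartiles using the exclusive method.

5.75

Step 1: Sort the data: [5, 6, 13, 13, 16, 20]
Step 2: n = 6
Step 3: Using the exclusive quartile method:
  Q1 = 5.75
  Q2 (median) = 13
  Q3 = 17
  IQR = Q3 - Q1 = 17 - 5.75 = 11.25
Step 4: Q1 = 5.75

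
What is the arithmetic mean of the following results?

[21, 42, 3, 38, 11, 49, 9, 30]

25.375

Step 1: Sum all values: 21 + 42 + 3 + 38 + 11 + 49 + 9 + 30 = 203
Step 2: Count the number of values: n = 8
Step 3: Mean = sum / n = 203 / 8 = 25.375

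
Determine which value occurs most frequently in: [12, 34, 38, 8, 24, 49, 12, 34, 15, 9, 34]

34

Step 1: Count the frequency of each value:
  8: appears 1 time(s)
  9: appears 1 time(s)
  12: appears 2 time(s)
  15: appears 1 time(s)
  24: appears 1 time(s)
  34: appears 3 time(s)
  38: appears 1 time(s)
  49: appears 1 time(s)
Step 2: The value 34 appears most frequently (3 times).
Step 3: Mode = 34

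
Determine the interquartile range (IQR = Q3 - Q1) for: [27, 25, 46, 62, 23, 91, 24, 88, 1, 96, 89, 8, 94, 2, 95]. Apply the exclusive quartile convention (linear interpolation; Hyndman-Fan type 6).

68

Step 1: Sort the data: [1, 2, 8, 23, 24, 25, 27, 46, 62, 88, 89, 91, 94, 95, 96]
Step 2: n = 15
Step 3: Using the exclusive quartile method:
  Q1 = 23
  Q2 (median) = 46
  Q3 = 91
  IQR = Q3 - Q1 = 91 - 23 = 68
Step 4: IQR = 68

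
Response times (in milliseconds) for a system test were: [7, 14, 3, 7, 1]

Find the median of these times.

7

Step 1: Sort the data in ascending order: [1, 3, 7, 7, 14]
Step 2: The number of values is n = 5.
Step 3: Since n is odd, the median is the middle value at position 3: 7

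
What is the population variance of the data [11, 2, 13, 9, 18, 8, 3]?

26.6939

Step 1: Compute the mean: (11 + 2 + 13 + 9 + 18 + 8 + 3) / 7 = 9.1429
Step 2: Compute squared deviations from the mean:
  (11 - 9.1429)^2 = 3.449
  (2 - 9.1429)^2 = 51.0204
  (13 - 9.1429)^2 = 14.8776
  (9 - 9.1429)^2 = 0.0204
  (18 - 9.1429)^2 = 78.449
  (8 - 9.1429)^2 = 1.3061
  (3 - 9.1429)^2 = 37.7347
Step 3: Sum of squared deviations = 186.8571
Step 4: Population variance = 186.8571 / 7 = 26.6939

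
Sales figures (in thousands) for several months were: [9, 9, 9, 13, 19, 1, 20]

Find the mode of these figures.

9

Step 1: Count the frequency of each value:
  1: appears 1 time(s)
  9: appears 3 time(s)
  13: appears 1 time(s)
  19: appears 1 time(s)
  20: appears 1 time(s)
Step 2: The value 9 appears most frequently (3 times).
Step 3: Mode = 9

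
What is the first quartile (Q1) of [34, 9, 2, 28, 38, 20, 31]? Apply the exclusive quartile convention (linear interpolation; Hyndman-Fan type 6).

9

Step 1: Sort the data: [2, 9, 20, 28, 31, 34, 38]
Step 2: n = 7
Step 3: Using the exclusive quartile method:
  Q1 = 9
  Q2 (median) = 28
  Q3 = 34
  IQR = Q3 - Q1 = 34 - 9 = 25
Step 4: Q1 = 9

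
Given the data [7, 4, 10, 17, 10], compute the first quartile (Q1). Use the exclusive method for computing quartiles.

5.5

Step 1: Sort the data: [4, 7, 10, 10, 17]
Step 2: n = 5
Step 3: Using the exclusive quartile method:
  Q1 = 5.5
  Q2 (median) = 10
  Q3 = 13.5
  IQR = Q3 - Q1 = 13.5 - 5.5 = 8
Step 4: Q1 = 5.5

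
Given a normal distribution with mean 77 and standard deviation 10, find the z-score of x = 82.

0.5

Step 1: Recall the z-score formula: z = (x - mu) / sigma
Step 2: Substitute values: z = (82 - 77) / 10
Step 3: z = 5 / 10 = 0.5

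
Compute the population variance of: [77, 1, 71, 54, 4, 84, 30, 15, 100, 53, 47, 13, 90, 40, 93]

1059.1822

Step 1: Compute the mean: (77 + 1 + 71 + 54 + 4 + 84 + 30 + 15 + 100 + 53 + 47 + 13 + 90 + 40 + 93) / 15 = 51.4667
Step 2: Compute squared deviations from the mean:
  (77 - 51.4667)^2 = 651.9511
  (1 - 51.4667)^2 = 2546.8844
  (71 - 51.4667)^2 = 381.5511
  (54 - 51.4667)^2 = 6.4178
  (4 - 51.4667)^2 = 2253.0844
  (84 - 51.4667)^2 = 1058.4178
  (30 - 51.4667)^2 = 460.8178
  (15 - 51.4667)^2 = 1329.8178
  (100 - 51.4667)^2 = 2355.4844
  (53 - 51.4667)^2 = 2.3511
  (47 - 51.4667)^2 = 19.9511
  (13 - 51.4667)^2 = 1479.6844
  (90 - 51.4667)^2 = 1484.8178
  (40 - 51.4667)^2 = 131.4844
  (93 - 51.4667)^2 = 1725.0178
Step 3: Sum of squared deviations = 15887.7333
Step 4: Population variance = 15887.7333 / 15 = 1059.1822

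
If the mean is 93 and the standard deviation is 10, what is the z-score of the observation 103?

1

Step 1: Recall the z-score formula: z = (x - mu) / sigma
Step 2: Substitute values: z = (103 - 93) / 10
Step 3: z = 10 / 10 = 1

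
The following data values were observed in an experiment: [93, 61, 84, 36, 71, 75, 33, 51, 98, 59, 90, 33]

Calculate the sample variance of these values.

557.3333

Step 1: Compute the mean: (93 + 61 + 84 + 36 + 71 + 75 + 33 + 51 + 98 + 59 + 90 + 33) / 12 = 65.3333
Step 2: Compute squared deviations from the mean:
  (93 - 65.3333)^2 = 765.4444
  (61 - 65.3333)^2 = 18.7778
  (84 - 65.3333)^2 = 348.4444
  (36 - 65.3333)^2 = 860.4444
  (71 - 65.3333)^2 = 32.1111
  (75 - 65.3333)^2 = 93.4444
  (33 - 65.3333)^2 = 1045.4444
  (51 - 65.3333)^2 = 205.4444
  (98 - 65.3333)^2 = 1067.1111
  (59 - 65.3333)^2 = 40.1111
  (90 - 65.3333)^2 = 608.4444
  (33 - 65.3333)^2 = 1045.4444
Step 3: Sum of squared deviations = 6130.6667
Step 4: Sample variance = 6130.6667 / 11 = 557.3333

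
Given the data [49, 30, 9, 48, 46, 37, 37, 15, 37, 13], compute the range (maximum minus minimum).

40

Step 1: Identify the maximum value: max = 49
Step 2: Identify the minimum value: min = 9
Step 3: Range = max - min = 49 - 9 = 40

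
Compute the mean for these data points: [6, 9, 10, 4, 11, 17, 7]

9.1429

Step 1: Sum all values: 6 + 9 + 10 + 4 + 11 + 17 + 7 = 64
Step 2: Count the number of values: n = 7
Step 3: Mean = sum / n = 64 / 7 = 9.1429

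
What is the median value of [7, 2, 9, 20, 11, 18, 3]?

9

Step 1: Sort the data in ascending order: [2, 3, 7, 9, 11, 18, 20]
Step 2: The number of values is n = 7.
Step 3: Since n is odd, the median is the middle value at position 4: 9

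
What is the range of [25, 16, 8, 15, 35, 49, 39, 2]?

47

Step 1: Identify the maximum value: max = 49
Step 2: Identify the minimum value: min = 2
Step 3: Range = max - min = 49 - 2 = 47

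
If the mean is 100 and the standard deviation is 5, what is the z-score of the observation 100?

0

Step 1: Recall the z-score formula: z = (x - mu) / sigma
Step 2: Substitute values: z = (100 - 100) / 5
Step 3: z = 0 / 5 = 0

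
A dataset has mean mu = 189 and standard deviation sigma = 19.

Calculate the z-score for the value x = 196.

0.3684

Step 1: Recall the z-score formula: z = (x - mu) / sigma
Step 2: Substitute values: z = (196 - 189) / 19
Step 3: z = 7 / 19 = 0.3684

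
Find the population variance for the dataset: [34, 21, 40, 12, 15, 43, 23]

127.8367

Step 1: Compute the mean: (34 + 21 + 40 + 12 + 15 + 43 + 23) / 7 = 26.8571
Step 2: Compute squared deviations from the mean:
  (34 - 26.8571)^2 = 51.0204
  (21 - 26.8571)^2 = 34.3061
  (40 - 26.8571)^2 = 172.7347
  (12 - 26.8571)^2 = 220.7347
  (15 - 26.8571)^2 = 140.5918
  (43 - 26.8571)^2 = 260.5918
  (23 - 26.8571)^2 = 14.8776
Step 3: Sum of squared deviations = 894.8571
Step 4: Population variance = 894.8571 / 7 = 127.8367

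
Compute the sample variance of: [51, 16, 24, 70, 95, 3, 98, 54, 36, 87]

1137.3778

Step 1: Compute the mean: (51 + 16 + 24 + 70 + 95 + 3 + 98 + 54 + 36 + 87) / 10 = 53.4
Step 2: Compute squared deviations from the mean:
  (51 - 53.4)^2 = 5.76
  (16 - 53.4)^2 = 1398.76
  (24 - 53.4)^2 = 864.36
  (70 - 53.4)^2 = 275.56
  (95 - 53.4)^2 = 1730.56
  (3 - 53.4)^2 = 2540.16
  (98 - 53.4)^2 = 1989.16
  (54 - 53.4)^2 = 0.36
  (36 - 53.4)^2 = 302.76
  (87 - 53.4)^2 = 1128.96
Step 3: Sum of squared deviations = 10236.4
Step 4: Sample variance = 10236.4 / 9 = 1137.3778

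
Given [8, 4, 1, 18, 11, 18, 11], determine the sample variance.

41.8095

Step 1: Compute the mean: (8 + 4 + 1 + 18 + 11 + 18 + 11) / 7 = 10.1429
Step 2: Compute squared deviations from the mean:
  (8 - 10.1429)^2 = 4.5918
  (4 - 10.1429)^2 = 37.7347
  (1 - 10.1429)^2 = 83.5918
  (18 - 10.1429)^2 = 61.7347
  (11 - 10.1429)^2 = 0.7347
  (18 - 10.1429)^2 = 61.7347
  (11 - 10.1429)^2 = 0.7347
Step 3: Sum of squared deviations = 250.8571
Step 4: Sample variance = 250.8571 / 6 = 41.8095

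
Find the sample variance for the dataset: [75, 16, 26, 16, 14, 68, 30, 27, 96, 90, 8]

1090.0545

Step 1: Compute the mean: (75 + 16 + 26 + 16 + 14 + 68 + 30 + 27 + 96 + 90 + 8) / 11 = 42.3636
Step 2: Compute squared deviations from the mean:
  (75 - 42.3636)^2 = 1065.1322
  (16 - 42.3636)^2 = 695.0413
  (26 - 42.3636)^2 = 267.7686
  (16 - 42.3636)^2 = 695.0413
  (14 - 42.3636)^2 = 804.4959
  (68 - 42.3636)^2 = 657.2231
  (30 - 42.3636)^2 = 152.8595
  (27 - 42.3636)^2 = 236.0413
  (96 - 42.3636)^2 = 2876.8595
  (90 - 42.3636)^2 = 2269.2231
  (8 - 42.3636)^2 = 1180.8595
Step 3: Sum of squared deviations = 10900.5455
Step 4: Sample variance = 10900.5455 / 10 = 1090.0545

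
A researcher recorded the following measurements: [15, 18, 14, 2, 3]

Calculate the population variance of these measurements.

43.44

Step 1: Compute the mean: (15 + 18 + 14 + 2 + 3) / 5 = 10.4
Step 2: Compute squared deviations from the mean:
  (15 - 10.4)^2 = 21.16
  (18 - 10.4)^2 = 57.76
  (14 - 10.4)^2 = 12.96
  (2 - 10.4)^2 = 70.56
  (3 - 10.4)^2 = 54.76
Step 3: Sum of squared deviations = 217.2
Step 4: Population variance = 217.2 / 5 = 43.44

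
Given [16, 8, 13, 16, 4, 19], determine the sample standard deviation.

5.6451

Step 1: Compute the mean: 12.6667
Step 2: Sum of squared deviations from the mean: 159.3333
Step 3: Sample variance = 159.3333 / 5 = 31.8667
Step 4: Standard deviation = sqrt(31.8667) = 5.6451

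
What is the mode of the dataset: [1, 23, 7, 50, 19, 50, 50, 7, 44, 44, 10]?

50

Step 1: Count the frequency of each value:
  1: appears 1 time(s)
  7: appears 2 time(s)
  10: appears 1 time(s)
  19: appears 1 time(s)
  23: appears 1 time(s)
  44: appears 2 time(s)
  50: appears 3 time(s)
Step 2: The value 50 appears most frequently (3 times).
Step 3: Mode = 50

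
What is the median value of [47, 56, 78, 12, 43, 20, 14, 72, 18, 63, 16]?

43

Step 1: Sort the data in ascending order: [12, 14, 16, 18, 20, 43, 47, 56, 63, 72, 78]
Step 2: The number of values is n = 11.
Step 3: Since n is odd, the median is the middle value at position 6: 43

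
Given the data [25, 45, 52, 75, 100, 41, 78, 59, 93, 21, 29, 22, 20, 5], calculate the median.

43

Step 1: Sort the data in ascending order: [5, 20, 21, 22, 25, 29, 41, 45, 52, 59, 75, 78, 93, 100]
Step 2: The number of values is n = 14.
Step 3: Since n is even, the median is the average of positions 7 and 8:
  Median = (41 + 45) / 2 = 43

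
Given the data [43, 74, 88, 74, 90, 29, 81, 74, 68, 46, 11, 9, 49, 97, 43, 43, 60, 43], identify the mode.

43

Step 1: Count the frequency of each value:
  9: appears 1 time(s)
  11: appears 1 time(s)
  29: appears 1 time(s)
  43: appears 4 time(s)
  46: appears 1 time(s)
  49: appears 1 time(s)
  60: appears 1 time(s)
  68: appears 1 time(s)
  74: appears 3 time(s)
  81: appears 1 time(s)
  88: appears 1 time(s)
  90: appears 1 time(s)
  97: appears 1 time(s)
Step 2: The value 43 appears most frequently (4 times).
Step 3: Mode = 43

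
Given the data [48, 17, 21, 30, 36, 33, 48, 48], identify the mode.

48

Step 1: Count the frequency of each value:
  17: appears 1 time(s)
  21: appears 1 time(s)
  30: appears 1 time(s)
  33: appears 1 time(s)
  36: appears 1 time(s)
  48: appears 3 time(s)
Step 2: The value 48 appears most frequently (3 times).
Step 3: Mode = 48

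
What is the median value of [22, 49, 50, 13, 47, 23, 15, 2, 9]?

22

Step 1: Sort the data in ascending order: [2, 9, 13, 15, 22, 23, 47, 49, 50]
Step 2: The number of values is n = 9.
Step 3: Since n is odd, the median is the middle value at position 5: 22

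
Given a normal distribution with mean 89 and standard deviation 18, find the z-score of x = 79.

-0.5556

Step 1: Recall the z-score formula: z = (x - mu) / sigma
Step 2: Substitute values: z = (79 - 89) / 18
Step 3: z = -10 / 18 = -0.5556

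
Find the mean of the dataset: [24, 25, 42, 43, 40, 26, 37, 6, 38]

31.2222

Step 1: Sum all values: 24 + 25 + 42 + 43 + 40 + 26 + 37 + 6 + 38 = 281
Step 2: Count the number of values: n = 9
Step 3: Mean = sum / n = 281 / 9 = 31.2222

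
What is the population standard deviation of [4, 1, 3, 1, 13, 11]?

4.7522

Step 1: Compute the mean: 5.5
Step 2: Sum of squared deviations from the mean: 135.5
Step 3: Population variance = 135.5 / 6 = 22.5833
Step 4: Standard deviation = sqrt(22.5833) = 4.7522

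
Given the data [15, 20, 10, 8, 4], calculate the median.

10

Step 1: Sort the data in ascending order: [4, 8, 10, 15, 20]
Step 2: The number of values is n = 5.
Step 3: Since n is odd, the median is the middle value at position 3: 10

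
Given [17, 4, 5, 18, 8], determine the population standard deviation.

5.9532

Step 1: Compute the mean: 10.4
Step 2: Sum of squared deviations from the mean: 177.2
Step 3: Population variance = 177.2 / 5 = 35.44
Step 4: Standard deviation = sqrt(35.44) = 5.9532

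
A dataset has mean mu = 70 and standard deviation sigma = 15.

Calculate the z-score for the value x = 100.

2

Step 1: Recall the z-score formula: z = (x - mu) / sigma
Step 2: Substitute values: z = (100 - 70) / 15
Step 3: z = 30 / 15 = 2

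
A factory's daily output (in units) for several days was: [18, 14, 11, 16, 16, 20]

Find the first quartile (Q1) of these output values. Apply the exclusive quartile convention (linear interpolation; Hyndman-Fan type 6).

13.25

Step 1: Sort the data: [11, 14, 16, 16, 18, 20]
Step 2: n = 6
Step 3: Using the exclusive quartile method:
  Q1 = 13.25
  Q2 (median) = 16
  Q3 = 18.5
  IQR = Q3 - Q1 = 18.5 - 13.25 = 5.25
Step 4: Q1 = 13.25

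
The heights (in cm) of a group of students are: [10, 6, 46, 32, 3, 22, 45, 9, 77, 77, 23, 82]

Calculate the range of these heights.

79

Step 1: Identify the maximum value: max = 82
Step 2: Identify the minimum value: min = 3
Step 3: Range = max - min = 82 - 3 = 79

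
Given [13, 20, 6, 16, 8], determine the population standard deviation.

5.1225

Step 1: Compute the mean: 12.6
Step 2: Sum of squared deviations from the mean: 131.2
Step 3: Population variance = 131.2 / 5 = 26.24
Step 4: Standard deviation = sqrt(26.24) = 5.1225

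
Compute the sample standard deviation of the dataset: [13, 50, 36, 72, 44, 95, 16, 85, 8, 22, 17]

30.5917

Step 1: Compute the mean: 41.6364
Step 2: Sum of squared deviations from the mean: 9358.5455
Step 3: Sample variance = 9358.5455 / 10 = 935.8545
Step 4: Standard deviation = sqrt(935.8545) = 30.5917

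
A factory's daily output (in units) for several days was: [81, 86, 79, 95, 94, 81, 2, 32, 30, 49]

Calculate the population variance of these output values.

938.49

Step 1: Compute the mean: (81 + 86 + 79 + 95 + 94 + 81 + 2 + 32 + 30 + 49) / 10 = 62.9
Step 2: Compute squared deviations from the mean:
  (81 - 62.9)^2 = 327.61
  (86 - 62.9)^2 = 533.61
  (79 - 62.9)^2 = 259.21
  (95 - 62.9)^2 = 1030.41
  (94 - 62.9)^2 = 967.21
  (81 - 62.9)^2 = 327.61
  (2 - 62.9)^2 = 3708.81
  (32 - 62.9)^2 = 954.81
  (30 - 62.9)^2 = 1082.41
  (49 - 62.9)^2 = 193.21
Step 3: Sum of squared deviations = 9384.9
Step 4: Population variance = 9384.9 / 10 = 938.49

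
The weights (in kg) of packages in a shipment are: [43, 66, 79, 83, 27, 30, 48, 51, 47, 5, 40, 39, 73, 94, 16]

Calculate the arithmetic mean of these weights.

49.4

Step 1: Sum all values: 43 + 66 + 79 + 83 + 27 + 30 + 48 + 51 + 47 + 5 + 40 + 39 + 73 + 94 + 16 = 741
Step 2: Count the number of values: n = 15
Step 3: Mean = sum / n = 741 / 15 = 49.4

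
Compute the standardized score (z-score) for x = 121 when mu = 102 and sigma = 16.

1.1875

Step 1: Recall the z-score formula: z = (x - mu) / sigma
Step 2: Substitute values: z = (121 - 102) / 16
Step 3: z = 19 / 16 = 1.1875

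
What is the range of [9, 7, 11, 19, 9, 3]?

16

Step 1: Identify the maximum value: max = 19
Step 2: Identify the minimum value: min = 3
Step 3: Range = max - min = 19 - 3 = 16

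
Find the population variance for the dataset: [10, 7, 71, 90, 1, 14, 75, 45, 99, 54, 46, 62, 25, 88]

1033.6378

Step 1: Compute the mean: (10 + 7 + 71 + 90 + 1 + 14 + 75 + 45 + 99 + 54 + 46 + 62 + 25 + 88) / 14 = 49.0714
Step 2: Compute squared deviations from the mean:
  (10 - 49.0714)^2 = 1526.5765
  (7 - 49.0714)^2 = 1770.0051
  (71 - 49.0714)^2 = 480.8622
  (90 - 49.0714)^2 = 1675.148
  (1 - 49.0714)^2 = 2310.8622
  (14 - 49.0714)^2 = 1230.0051
  (75 - 49.0714)^2 = 672.2908
  (45 - 49.0714)^2 = 16.5765
  (99 - 49.0714)^2 = 2492.8622
  (54 - 49.0714)^2 = 24.2908
  (46 - 49.0714)^2 = 9.4337
  (62 - 49.0714)^2 = 167.148
  (25 - 49.0714)^2 = 579.4337
  (88 - 49.0714)^2 = 1515.4337
Step 3: Sum of squared deviations = 14470.9286
Step 4: Population variance = 14470.9286 / 14 = 1033.6378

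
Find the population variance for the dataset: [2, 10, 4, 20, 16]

47.04

Step 1: Compute the mean: (2 + 10 + 4 + 20 + 16) / 5 = 10.4
Step 2: Compute squared deviations from the mean:
  (2 - 10.4)^2 = 70.56
  (10 - 10.4)^2 = 0.16
  (4 - 10.4)^2 = 40.96
  (20 - 10.4)^2 = 92.16
  (16 - 10.4)^2 = 31.36
Step 3: Sum of squared deviations = 235.2
Step 4: Population variance = 235.2 / 5 = 47.04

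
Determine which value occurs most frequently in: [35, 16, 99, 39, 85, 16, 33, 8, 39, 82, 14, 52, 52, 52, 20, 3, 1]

52

Step 1: Count the frequency of each value:
  1: appears 1 time(s)
  3: appears 1 time(s)
  8: appears 1 time(s)
  14: appears 1 time(s)
  16: appears 2 time(s)
  20: appears 1 time(s)
  33: appears 1 time(s)
  35: appears 1 time(s)
  39: appears 2 time(s)
  52: appears 3 time(s)
  82: appears 1 time(s)
  85: appears 1 time(s)
  99: appears 1 time(s)
Step 2: The value 52 appears most frequently (3 times).
Step 3: Mode = 52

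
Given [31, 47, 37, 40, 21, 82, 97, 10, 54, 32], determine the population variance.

641.29

Step 1: Compute the mean: (31 + 47 + 37 + 40 + 21 + 82 + 97 + 10 + 54 + 32) / 10 = 45.1
Step 2: Compute squared deviations from the mean:
  (31 - 45.1)^2 = 198.81
  (47 - 45.1)^2 = 3.61
  (37 - 45.1)^2 = 65.61
  (40 - 45.1)^2 = 26.01
  (21 - 45.1)^2 = 580.81
  (82 - 45.1)^2 = 1361.61
  (97 - 45.1)^2 = 2693.61
  (10 - 45.1)^2 = 1232.01
  (54 - 45.1)^2 = 79.21
  (32 - 45.1)^2 = 171.61
Step 3: Sum of squared deviations = 6412.9
Step 4: Population variance = 6412.9 / 10 = 641.29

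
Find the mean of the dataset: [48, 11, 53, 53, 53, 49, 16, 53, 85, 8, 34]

42.0909

Step 1: Sum all values: 48 + 11 + 53 + 53 + 53 + 49 + 16 + 53 + 85 + 8 + 34 = 463
Step 2: Count the number of values: n = 11
Step 3: Mean = sum / n = 463 / 11 = 42.0909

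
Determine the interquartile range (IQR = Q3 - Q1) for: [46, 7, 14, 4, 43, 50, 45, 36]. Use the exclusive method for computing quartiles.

37

Step 1: Sort the data: [4, 7, 14, 36, 43, 45, 46, 50]
Step 2: n = 8
Step 3: Using the exclusive quartile method:
  Q1 = 8.75
  Q2 (median) = 39.5
  Q3 = 45.75
  IQR = Q3 - Q1 = 45.75 - 8.75 = 37
Step 4: IQR = 37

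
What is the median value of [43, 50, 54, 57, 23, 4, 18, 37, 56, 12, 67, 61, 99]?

50

Step 1: Sort the data in ascending order: [4, 12, 18, 23, 37, 43, 50, 54, 56, 57, 61, 67, 99]
Step 2: The number of values is n = 13.
Step 3: Since n is odd, the median is the middle value at position 7: 50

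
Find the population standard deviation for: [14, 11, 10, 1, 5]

4.6217

Step 1: Compute the mean: 8.2
Step 2: Sum of squared deviations from the mean: 106.8
Step 3: Population variance = 106.8 / 5 = 21.36
Step 4: Standard deviation = sqrt(21.36) = 4.6217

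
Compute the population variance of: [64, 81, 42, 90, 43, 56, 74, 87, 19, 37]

511.61

Step 1: Compute the mean: (64 + 81 + 42 + 90 + 43 + 56 + 74 + 87 + 19 + 37) / 10 = 59.3
Step 2: Compute squared deviations from the mean:
  (64 - 59.3)^2 = 22.09
  (81 - 59.3)^2 = 470.89
  (42 - 59.3)^2 = 299.29
  (90 - 59.3)^2 = 942.49
  (43 - 59.3)^2 = 265.69
  (56 - 59.3)^2 = 10.89
  (74 - 59.3)^2 = 216.09
  (87 - 59.3)^2 = 767.29
  (19 - 59.3)^2 = 1624.09
  (37 - 59.3)^2 = 497.29
Step 3: Sum of squared deviations = 5116.1
Step 4: Population variance = 5116.1 / 10 = 511.61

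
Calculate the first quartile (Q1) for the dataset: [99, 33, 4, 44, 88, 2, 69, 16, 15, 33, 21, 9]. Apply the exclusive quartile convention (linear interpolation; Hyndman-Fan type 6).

10.5

Step 1: Sort the data: [2, 4, 9, 15, 16, 21, 33, 33, 44, 69, 88, 99]
Step 2: n = 12
Step 3: Using the exclusive quartile method:
  Q1 = 10.5
  Q2 (median) = 27
  Q3 = 62.75
  IQR = Q3 - Q1 = 62.75 - 10.5 = 52.25
Step 4: Q1 = 10.5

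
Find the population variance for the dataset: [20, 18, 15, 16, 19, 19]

3.1389

Step 1: Compute the mean: (20 + 18 + 15 + 16 + 19 + 19) / 6 = 17.8333
Step 2: Compute squared deviations from the mean:
  (20 - 17.8333)^2 = 4.6944
  (18 - 17.8333)^2 = 0.0278
  (15 - 17.8333)^2 = 8.0278
  (16 - 17.8333)^2 = 3.3611
  (19 - 17.8333)^2 = 1.3611
  (19 - 17.8333)^2 = 1.3611
Step 3: Sum of squared deviations = 18.8333
Step 4: Population variance = 18.8333 / 6 = 3.1389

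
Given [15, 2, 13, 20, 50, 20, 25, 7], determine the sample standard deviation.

14.5602

Step 1: Compute the mean: 19
Step 2: Sum of squared deviations from the mean: 1484
Step 3: Sample variance = 1484 / 7 = 212
Step 4: Standard deviation = sqrt(212) = 14.5602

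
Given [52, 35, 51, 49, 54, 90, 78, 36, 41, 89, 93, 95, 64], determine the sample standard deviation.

22.5261

Step 1: Compute the mean: 63.6154
Step 2: Sum of squared deviations from the mean: 6089.0769
Step 3: Sample variance = 6089.0769 / 12 = 507.4231
Step 4: Standard deviation = sqrt(507.4231) = 22.5261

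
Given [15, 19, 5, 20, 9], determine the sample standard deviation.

6.4653

Step 1: Compute the mean: 13.6
Step 2: Sum of squared deviations from the mean: 167.2
Step 3: Sample variance = 167.2 / 4 = 41.8
Step 4: Standard deviation = sqrt(41.8) = 6.4653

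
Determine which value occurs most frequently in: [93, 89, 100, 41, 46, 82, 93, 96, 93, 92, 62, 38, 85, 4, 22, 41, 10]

93

Step 1: Count the frequency of each value:
  4: appears 1 time(s)
  10: appears 1 time(s)
  22: appears 1 time(s)
  38: appears 1 time(s)
  41: appears 2 time(s)
  46: appears 1 time(s)
  62: appears 1 time(s)
  82: appears 1 time(s)
  85: appears 1 time(s)
  89: appears 1 time(s)
  92: appears 1 time(s)
  93: appears 3 time(s)
  96: appears 1 time(s)
  100: appears 1 time(s)
Step 2: The value 93 appears most frequently (3 times).
Step 3: Mode = 93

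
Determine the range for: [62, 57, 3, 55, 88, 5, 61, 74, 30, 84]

85

Step 1: Identify the maximum value: max = 88
Step 2: Identify the minimum value: min = 3
Step 3: Range = max - min = 88 - 3 = 85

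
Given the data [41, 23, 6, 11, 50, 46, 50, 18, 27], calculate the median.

27

Step 1: Sort the data in ascending order: [6, 11, 18, 23, 27, 41, 46, 50, 50]
Step 2: The number of values is n = 9.
Step 3: Since n is odd, the median is the middle value at position 5: 27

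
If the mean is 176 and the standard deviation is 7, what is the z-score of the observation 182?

0.8571

Step 1: Recall the z-score formula: z = (x - mu) / sigma
Step 2: Substitute values: z = (182 - 176) / 7
Step 3: z = 6 / 7 = 0.8571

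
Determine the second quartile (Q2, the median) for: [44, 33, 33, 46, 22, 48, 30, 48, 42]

42

Step 1: Sort the data: [22, 30, 33, 33, 42, 44, 46, 48, 48]
Step 2: n = 9
Step 3: Q2 is the median. Since n is odd, it is the middle value at position 5: 42
Step 4: Q2 = 42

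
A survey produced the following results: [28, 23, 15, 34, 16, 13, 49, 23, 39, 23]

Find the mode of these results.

23

Step 1: Count the frequency of each value:
  13: appears 1 time(s)
  15: appears 1 time(s)
  16: appears 1 time(s)
  23: appears 3 time(s)
  28: appears 1 time(s)
  34: appears 1 time(s)
  39: appears 1 time(s)
  49: appears 1 time(s)
Step 2: The value 23 appears most frequently (3 times).
Step 3: Mode = 23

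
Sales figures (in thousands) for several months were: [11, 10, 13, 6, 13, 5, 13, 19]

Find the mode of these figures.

13

Step 1: Count the frequency of each value:
  5: appears 1 time(s)
  6: appears 1 time(s)
  10: appears 1 time(s)
  11: appears 1 time(s)
  13: appears 3 time(s)
  19: appears 1 time(s)
Step 2: The value 13 appears most frequently (3 times).
Step 3: Mode = 13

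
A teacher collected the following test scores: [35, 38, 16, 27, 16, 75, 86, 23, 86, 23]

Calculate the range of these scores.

70

Step 1: Identify the maximum value: max = 86
Step 2: Identify the minimum value: min = 16
Step 3: Range = max - min = 86 - 16 = 70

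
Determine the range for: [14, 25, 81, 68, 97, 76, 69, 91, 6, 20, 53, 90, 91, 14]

91

Step 1: Identify the maximum value: max = 97
Step 2: Identify the minimum value: min = 6
Step 3: Range = max - min = 97 - 6 = 91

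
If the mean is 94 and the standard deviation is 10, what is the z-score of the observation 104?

1

Step 1: Recall the z-score formula: z = (x - mu) / sigma
Step 2: Substitute values: z = (104 - 94) / 10
Step 3: z = 10 / 10 = 1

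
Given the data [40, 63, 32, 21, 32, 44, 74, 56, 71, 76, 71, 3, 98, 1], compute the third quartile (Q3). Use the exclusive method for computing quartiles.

71.75

Step 1: Sort the data: [1, 3, 21, 32, 32, 40, 44, 56, 63, 71, 71, 74, 76, 98]
Step 2: n = 14
Step 3: Using the exclusive quartile method:
  Q1 = 29.25
  Q2 (median) = 50
  Q3 = 71.75
  IQR = Q3 - Q1 = 71.75 - 29.25 = 42.5
Step 4: Q3 = 71.75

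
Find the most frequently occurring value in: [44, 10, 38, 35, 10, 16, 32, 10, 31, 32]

10

Step 1: Count the frequency of each value:
  10: appears 3 time(s)
  16: appears 1 time(s)
  31: appears 1 time(s)
  32: appears 2 time(s)
  35: appears 1 time(s)
  38: appears 1 time(s)
  44: appears 1 time(s)
Step 2: The value 10 appears most frequently (3 times).
Step 3: Mode = 10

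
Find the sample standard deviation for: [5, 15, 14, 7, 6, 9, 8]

3.8914

Step 1: Compute the mean: 9.1429
Step 2: Sum of squared deviations from the mean: 90.8571
Step 3: Sample variance = 90.8571 / 6 = 15.1429
Step 4: Standard deviation = sqrt(15.1429) = 3.8914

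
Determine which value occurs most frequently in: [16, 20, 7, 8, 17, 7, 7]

7

Step 1: Count the frequency of each value:
  7: appears 3 time(s)
  8: appears 1 time(s)
  16: appears 1 time(s)
  17: appears 1 time(s)
  20: appears 1 time(s)
Step 2: The value 7 appears most frequently (3 times).
Step 3: Mode = 7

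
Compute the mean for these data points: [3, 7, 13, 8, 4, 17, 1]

7.5714

Step 1: Sum all values: 3 + 7 + 13 + 8 + 4 + 17 + 1 = 53
Step 2: Count the number of values: n = 7
Step 3: Mean = sum / n = 53 / 7 = 7.5714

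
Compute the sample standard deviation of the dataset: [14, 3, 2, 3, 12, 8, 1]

5.2099

Step 1: Compute the mean: 6.1429
Step 2: Sum of squared deviations from the mean: 162.8571
Step 3: Sample variance = 162.8571 / 6 = 27.1429
Step 4: Standard deviation = sqrt(27.1429) = 5.2099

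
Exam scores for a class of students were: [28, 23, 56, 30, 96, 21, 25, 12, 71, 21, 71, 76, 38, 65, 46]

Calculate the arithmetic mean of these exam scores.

45.2667

Step 1: Sum all values: 28 + 23 + 56 + 30 + 96 + 21 + 25 + 12 + 71 + 21 + 71 + 76 + 38 + 65 + 46 = 679
Step 2: Count the number of values: n = 15
Step 3: Mean = sum / n = 679 / 15 = 45.2667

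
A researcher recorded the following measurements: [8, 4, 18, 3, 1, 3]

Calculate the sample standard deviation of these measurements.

6.2423

Step 1: Compute the mean: 6.1667
Step 2: Sum of squared deviations from the mean: 194.8333
Step 3: Sample variance = 194.8333 / 5 = 38.9667
Step 4: Standard deviation = sqrt(38.9667) = 6.2423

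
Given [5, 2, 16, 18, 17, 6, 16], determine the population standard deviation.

6.276

Step 1: Compute the mean: 11.4286
Step 2: Sum of squared deviations from the mean: 275.7143
Step 3: Population variance = 275.7143 / 7 = 39.3878
Step 4: Standard deviation = sqrt(39.3878) = 6.276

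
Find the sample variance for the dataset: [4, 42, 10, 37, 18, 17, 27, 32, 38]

179.25

Step 1: Compute the mean: (4 + 42 + 10 + 37 + 18 + 17 + 27 + 32 + 38) / 9 = 25
Step 2: Compute squared deviations from the mean:
  (4 - 25)^2 = 441
  (42 - 25)^2 = 289
  (10 - 25)^2 = 225
  (37 - 25)^2 = 144
  (18 - 25)^2 = 49
  (17 - 25)^2 = 64
  (27 - 25)^2 = 4
  (32 - 25)^2 = 49
  (38 - 25)^2 = 169
Step 3: Sum of squared deviations = 1434
Step 4: Sample variance = 1434 / 8 = 179.25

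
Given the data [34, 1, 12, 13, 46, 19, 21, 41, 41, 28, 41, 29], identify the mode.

41

Step 1: Count the frequency of each value:
  1: appears 1 time(s)
  12: appears 1 time(s)
  13: appears 1 time(s)
  19: appears 1 time(s)
  21: appears 1 time(s)
  28: appears 1 time(s)
  29: appears 1 time(s)
  34: appears 1 time(s)
  41: appears 3 time(s)
  46: appears 1 time(s)
Step 2: The value 41 appears most frequently (3 times).
Step 3: Mode = 41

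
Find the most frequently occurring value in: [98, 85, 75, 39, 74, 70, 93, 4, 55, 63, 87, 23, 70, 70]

70

Step 1: Count the frequency of each value:
  4: appears 1 time(s)
  23: appears 1 time(s)
  39: appears 1 time(s)
  55: appears 1 time(s)
  63: appears 1 time(s)
  70: appears 3 time(s)
  74: appears 1 time(s)
  75: appears 1 time(s)
  85: appears 1 time(s)
  87: appears 1 time(s)
  93: appears 1 time(s)
  98: appears 1 time(s)
Step 2: The value 70 appears most frequently (3 times).
Step 3: Mode = 70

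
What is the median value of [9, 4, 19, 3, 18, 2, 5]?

5

Step 1: Sort the data in ascending order: [2, 3, 4, 5, 9, 18, 19]
Step 2: The number of values is n = 7.
Step 3: Since n is odd, the median is the middle value at position 4: 5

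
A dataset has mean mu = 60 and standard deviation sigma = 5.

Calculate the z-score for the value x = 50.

-2

Step 1: Recall the z-score formula: z = (x - mu) / sigma
Step 2: Substitute values: z = (50 - 60) / 5
Step 3: z = -10 / 5 = -2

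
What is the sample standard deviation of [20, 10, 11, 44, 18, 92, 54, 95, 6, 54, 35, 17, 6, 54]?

29.9817

Step 1: Compute the mean: 36.8571
Step 2: Sum of squared deviations from the mean: 11685.7143
Step 3: Sample variance = 11685.7143 / 13 = 898.9011
Step 4: Standard deviation = sqrt(898.9011) = 29.9817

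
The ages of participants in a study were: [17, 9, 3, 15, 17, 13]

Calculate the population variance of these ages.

24.8889

Step 1: Compute the mean: (17 + 9 + 3 + 15 + 17 + 13) / 6 = 12.3333
Step 2: Compute squared deviations from the mean:
  (17 - 12.3333)^2 = 21.7778
  (9 - 12.3333)^2 = 11.1111
  (3 - 12.3333)^2 = 87.1111
  (15 - 12.3333)^2 = 7.1111
  (17 - 12.3333)^2 = 21.7778
  (13 - 12.3333)^2 = 0.4444
Step 3: Sum of squared deviations = 149.3333
Step 4: Population variance = 149.3333 / 6 = 24.8889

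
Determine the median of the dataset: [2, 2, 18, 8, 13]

8

Step 1: Sort the data in ascending order: [2, 2, 8, 13, 18]
Step 2: The number of values is n = 5.
Step 3: Since n is odd, the median is the middle value at position 3: 8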